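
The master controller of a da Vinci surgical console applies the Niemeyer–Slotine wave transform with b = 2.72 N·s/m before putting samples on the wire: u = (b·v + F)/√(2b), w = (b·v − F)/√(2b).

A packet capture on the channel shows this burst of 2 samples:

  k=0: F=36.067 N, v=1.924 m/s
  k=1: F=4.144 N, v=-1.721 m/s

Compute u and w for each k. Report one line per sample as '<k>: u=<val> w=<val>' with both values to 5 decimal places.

0: u=17.70735 w=-13.21985
1: u=-0.23029 w=-3.78374

k=0: b·v=2.72×1.924=5.23328; √(2b)=2.33238; u=(5.23328+36.067)/2.33238=17.70735, w=(5.23328−36.067)/2.33238=-13.21985
k=1: b·v=2.72×(-1.721)=-4.68112; √(2b)=2.33238; u=(-4.68112+4.144)/2.33238=-0.23029, w=(-4.68112−4.144)/2.33238=-3.78374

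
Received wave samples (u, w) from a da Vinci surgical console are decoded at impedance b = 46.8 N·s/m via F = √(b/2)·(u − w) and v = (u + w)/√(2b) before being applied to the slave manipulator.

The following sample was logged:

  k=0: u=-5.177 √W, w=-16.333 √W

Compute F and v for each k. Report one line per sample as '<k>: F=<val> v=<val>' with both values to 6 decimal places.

k=0: u−w=11.156000, u+w=-21.510000; √(b/2)=4.837355, √(2b)=9.674709; F=4.837355×11.156=53.965528, v=-21.510000/9.674709=-2.223323

0: F=53.965528 v=-2.223323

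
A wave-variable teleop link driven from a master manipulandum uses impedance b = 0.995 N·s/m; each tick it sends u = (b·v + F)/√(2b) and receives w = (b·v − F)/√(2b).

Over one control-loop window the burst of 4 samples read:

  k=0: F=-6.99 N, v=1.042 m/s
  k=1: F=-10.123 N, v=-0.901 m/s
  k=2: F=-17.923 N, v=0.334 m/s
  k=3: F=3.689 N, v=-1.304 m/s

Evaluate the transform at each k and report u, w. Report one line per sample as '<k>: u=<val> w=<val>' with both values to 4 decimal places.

k=0: b·v=0.995×1.042=1.0368; √(2b)=1.4107; u=(1.0368+(-6.99))/1.4107=-4.2201, w=(1.0368−(-6.99))/1.4107=5.6900
k=1: b·v=0.995×(-0.901)=-0.8965; √(2b)=1.4107; u=(-0.8965+(-10.123))/1.4107=-7.8115, w=(-0.8965−(-10.123))/1.4107=6.5405
k=2: b·v=0.995×0.334=0.3323; √(2b)=1.4107; u=(0.3323+(-17.923))/1.4107=-12.4697, w=(0.3323−(-17.923))/1.4107=12.9409
k=3: b·v=0.995×(-1.304)=-1.2975; √(2b)=1.4107; u=(-1.2975+3.689)/1.4107=1.6953, w=(-1.2975−3.689)/1.4107=-3.5348

0: u=-4.2201 w=5.6900
1: u=-7.8115 w=6.5405
2: u=-12.4697 w=12.9409
3: u=1.6953 w=-3.5348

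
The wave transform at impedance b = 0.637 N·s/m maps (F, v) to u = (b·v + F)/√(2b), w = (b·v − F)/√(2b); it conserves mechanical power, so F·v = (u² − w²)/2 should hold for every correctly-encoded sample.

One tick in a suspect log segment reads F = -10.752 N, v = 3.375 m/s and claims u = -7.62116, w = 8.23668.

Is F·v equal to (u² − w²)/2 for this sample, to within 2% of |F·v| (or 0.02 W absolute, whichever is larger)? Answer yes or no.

no

F·v = (-10.752)×3.375 = -36.2880 W.
(u² − w²)/2 = (58.0821 − 67.8429)/2 = -4.8804 W.
|Δ| = 31.4076;  2% of max(1, |F·v|) = 0.7258.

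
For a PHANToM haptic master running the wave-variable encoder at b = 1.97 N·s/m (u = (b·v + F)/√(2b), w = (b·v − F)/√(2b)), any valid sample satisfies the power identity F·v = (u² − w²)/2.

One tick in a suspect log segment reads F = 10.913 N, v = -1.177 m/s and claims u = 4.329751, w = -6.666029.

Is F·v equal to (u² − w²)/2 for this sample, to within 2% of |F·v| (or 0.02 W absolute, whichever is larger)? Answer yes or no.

yes

F·v = 10.913×(-1.177) = -12.844601 W.
(u² − w²)/2 = (18.746744 − 44.435943)/2 = -12.844599 W.
|Δ| = 0.000002;  2% of max(1, |F·v|) = 0.256892.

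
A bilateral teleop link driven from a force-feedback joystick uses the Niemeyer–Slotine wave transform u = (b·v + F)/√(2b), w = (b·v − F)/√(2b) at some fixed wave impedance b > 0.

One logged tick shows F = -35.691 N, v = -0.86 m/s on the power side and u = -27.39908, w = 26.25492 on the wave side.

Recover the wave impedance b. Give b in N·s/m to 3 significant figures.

u + w = -1.14416;  u + w = √(2b)·v, so √(2b) = -1.14416/(-0.86) = 1.33042.
b = (√(2b))²/2 = 1.77001/2 = 0.88501.
(Check via u − w = 2F/√(2b): u − w = -53.65400, 2F/√(2b) = -53.65379.)

b = 0.885 N·s/m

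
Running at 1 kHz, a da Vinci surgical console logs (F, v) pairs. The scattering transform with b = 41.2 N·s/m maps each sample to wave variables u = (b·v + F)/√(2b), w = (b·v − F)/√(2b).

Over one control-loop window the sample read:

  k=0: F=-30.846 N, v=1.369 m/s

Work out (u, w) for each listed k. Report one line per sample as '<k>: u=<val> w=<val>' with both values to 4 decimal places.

0: u=2.8154 w=9.6116

k=0: b·v=41.2×1.369=56.4028; √(2b)=9.0774; u=(56.4028+(-30.846))/9.0774=2.8154, w=(56.4028−(-30.846))/9.0774=9.6116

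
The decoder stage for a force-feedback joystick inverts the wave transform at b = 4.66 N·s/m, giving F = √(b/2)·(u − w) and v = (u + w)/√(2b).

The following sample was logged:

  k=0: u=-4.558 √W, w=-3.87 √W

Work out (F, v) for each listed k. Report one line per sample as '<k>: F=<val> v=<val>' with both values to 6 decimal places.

0: F=-1.050186 v=-2.760683

k=0: u−w=-0.688000, u+w=-8.428000; √(b/2)=1.526434, √(2b)=3.052868; F=1.526434×(-0.688)=-1.050186, v=-8.428000/3.052868=-2.760683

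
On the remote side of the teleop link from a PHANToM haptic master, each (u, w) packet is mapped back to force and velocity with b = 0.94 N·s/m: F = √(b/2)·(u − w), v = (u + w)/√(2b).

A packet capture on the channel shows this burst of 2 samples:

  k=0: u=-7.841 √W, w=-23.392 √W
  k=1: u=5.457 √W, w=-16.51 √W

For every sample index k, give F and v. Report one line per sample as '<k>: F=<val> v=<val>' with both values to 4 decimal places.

k=0: u−w=15.5510, u+w=-31.2330; √(b/2)=0.6856, √(2b)=1.3711; F=0.6856×15.551=10.6612, v=-31.2330/1.3711=-22.7790
k=1: u−w=21.9670, u+w=-11.0530; √(b/2)=0.6856, √(2b)=1.3711; F=0.6856×21.967=15.0598, v=-11.0530/1.3711=-8.0612

0: F=10.6612 v=-22.7790
1: F=15.0598 v=-8.0612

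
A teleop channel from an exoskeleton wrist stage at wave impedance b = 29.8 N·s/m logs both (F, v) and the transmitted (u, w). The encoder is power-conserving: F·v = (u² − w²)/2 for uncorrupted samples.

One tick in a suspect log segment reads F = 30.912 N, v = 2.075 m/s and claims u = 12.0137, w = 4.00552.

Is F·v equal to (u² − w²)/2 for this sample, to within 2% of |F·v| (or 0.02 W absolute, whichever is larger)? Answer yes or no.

F·v = 30.912×2.075 = 64.1424 W.
(u² − w²)/2 = (144.3290 − 16.0442)/2 = 64.1424 W.
|Δ| = 0.0000;  2% of max(1, |F·v|) = 1.2828.

yes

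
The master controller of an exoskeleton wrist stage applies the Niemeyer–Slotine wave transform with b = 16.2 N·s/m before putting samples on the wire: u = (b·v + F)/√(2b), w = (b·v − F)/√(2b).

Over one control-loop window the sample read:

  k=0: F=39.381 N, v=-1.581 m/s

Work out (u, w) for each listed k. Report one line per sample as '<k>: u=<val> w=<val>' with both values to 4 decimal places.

0: u=2.4189 w=-11.4181

k=0: b·v=16.2×(-1.581)=-25.6122; √(2b)=5.6921; u=(-25.6122+39.381)/5.6921=2.4189, w=(-25.6122−39.381)/5.6921=-11.4181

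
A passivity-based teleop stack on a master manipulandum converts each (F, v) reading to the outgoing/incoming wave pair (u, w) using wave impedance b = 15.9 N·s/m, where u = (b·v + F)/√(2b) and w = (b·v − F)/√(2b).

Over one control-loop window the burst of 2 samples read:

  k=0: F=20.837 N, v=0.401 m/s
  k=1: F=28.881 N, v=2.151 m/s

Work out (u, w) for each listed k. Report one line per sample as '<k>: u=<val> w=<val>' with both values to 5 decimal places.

k=0: b·v=15.9×0.401=6.37590; √(2b)=5.63915; u=(6.37590+20.837)/5.63915=4.82571, w=(6.37590−20.837)/5.63915=-2.56441
k=1: b·v=15.9×2.151=34.20090; √(2b)=5.63915; u=(34.20090+28.881)/5.63915=11.18642, w=(34.20090−28.881)/5.63915=0.94339

0: u=4.82571 w=-2.56441
1: u=11.18642 w=0.94339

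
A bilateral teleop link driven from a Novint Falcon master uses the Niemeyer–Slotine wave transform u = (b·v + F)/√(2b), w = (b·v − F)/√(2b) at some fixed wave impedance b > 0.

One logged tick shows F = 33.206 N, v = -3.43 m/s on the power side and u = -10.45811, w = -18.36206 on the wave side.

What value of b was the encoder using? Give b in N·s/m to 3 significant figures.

u + w = -28.82017;  u + w = √(2b)·v, so √(2b) = -28.82017/(-3.43) = 8.40238.
b = (√(2b))²/2 = 70.60002/2 = 35.30001.
(Check via u − w = 2F/√(2b): u − w = 7.90395, 2F/√(2b) = 7.90395.)

b = 35.3 N·s/m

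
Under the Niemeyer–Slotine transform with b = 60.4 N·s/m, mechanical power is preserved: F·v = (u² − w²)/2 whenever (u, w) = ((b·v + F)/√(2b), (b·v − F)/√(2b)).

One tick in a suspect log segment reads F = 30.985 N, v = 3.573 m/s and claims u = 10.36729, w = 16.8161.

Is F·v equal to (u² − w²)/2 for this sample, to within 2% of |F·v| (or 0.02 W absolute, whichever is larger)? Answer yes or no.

F·v = 30.985×3.573 = 110.70940 W.
(u² − w²)/2 = (107.48070 − 282.78122)/2 = -87.65026 W.
|Δ| = 198.35966;  2% of max(1, |F·v|) = 2.21419.

no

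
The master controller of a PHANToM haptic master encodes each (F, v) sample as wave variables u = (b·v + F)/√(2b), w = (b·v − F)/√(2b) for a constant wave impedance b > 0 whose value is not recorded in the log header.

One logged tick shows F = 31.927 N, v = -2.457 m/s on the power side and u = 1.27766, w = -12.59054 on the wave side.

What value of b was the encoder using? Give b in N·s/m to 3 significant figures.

u + w = -11.3129;  u + w = √(2b)·v, so √(2b) = -11.3129/(-2.457) = 4.6043.
b = (√(2b))²/2 = 21.2000/2 = 10.6000.
(Check via u − w = 2F/√(2b): u − w = 13.8682, 2F/√(2b) = 13.8682.)

b = 10.6 N·s/m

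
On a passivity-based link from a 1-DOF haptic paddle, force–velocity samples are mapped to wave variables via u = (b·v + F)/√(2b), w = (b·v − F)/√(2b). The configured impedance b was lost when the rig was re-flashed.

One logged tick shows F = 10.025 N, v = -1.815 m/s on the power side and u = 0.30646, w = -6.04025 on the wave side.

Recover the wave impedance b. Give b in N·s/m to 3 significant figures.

u + w = -5.73379;  u + w = √(2b)·v, so √(2b) = -5.73379/(-1.815) = 3.15911.
b = (√(2b))²/2 = 9.97999/2 = 4.99000.
(Check via u − w = 2F/√(2b): u − w = 6.34671, 2F/√(2b) = 6.34672.)

b = 4.99 N·s/m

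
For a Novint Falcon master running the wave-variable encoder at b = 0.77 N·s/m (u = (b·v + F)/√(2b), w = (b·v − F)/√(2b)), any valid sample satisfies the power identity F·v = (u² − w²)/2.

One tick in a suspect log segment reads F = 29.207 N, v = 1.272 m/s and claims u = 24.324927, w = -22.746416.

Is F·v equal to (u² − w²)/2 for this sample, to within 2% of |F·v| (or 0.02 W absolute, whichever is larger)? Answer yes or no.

F·v = 29.207×1.272 = 37.151304 W.
(u² − w²)/2 = (591.702074 − 517.399441)/2 = 37.151316 W.
|Δ| = 0.000012;  2% of max(1, |F·v|) = 0.743026.

yes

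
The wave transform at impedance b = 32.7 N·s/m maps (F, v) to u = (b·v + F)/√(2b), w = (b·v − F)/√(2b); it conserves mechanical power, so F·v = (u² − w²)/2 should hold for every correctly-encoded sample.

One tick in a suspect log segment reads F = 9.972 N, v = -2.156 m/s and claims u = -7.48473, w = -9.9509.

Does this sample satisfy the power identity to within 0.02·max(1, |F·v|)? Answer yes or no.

yes

F·v = 9.972×(-2.156) = -21.49963 W.
(u² − w²)/2 = (56.02118 − 99.02041)/2 = -21.49961 W.
|Δ| = 0.00002;  2% of max(1, |F·v|) = 0.42999.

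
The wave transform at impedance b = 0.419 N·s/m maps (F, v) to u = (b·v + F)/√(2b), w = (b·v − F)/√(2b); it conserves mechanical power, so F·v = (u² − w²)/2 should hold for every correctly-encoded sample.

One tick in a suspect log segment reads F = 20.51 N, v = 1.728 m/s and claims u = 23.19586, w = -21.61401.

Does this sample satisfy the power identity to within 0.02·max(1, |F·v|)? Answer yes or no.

yes

F·v = 20.51×1.728 = 35.4413 W.
(u² − w²)/2 = (538.0479 − 467.1654)/2 = 35.4412 W.
|Δ| = 0.0000;  2% of max(1, |F·v|) = 0.7088.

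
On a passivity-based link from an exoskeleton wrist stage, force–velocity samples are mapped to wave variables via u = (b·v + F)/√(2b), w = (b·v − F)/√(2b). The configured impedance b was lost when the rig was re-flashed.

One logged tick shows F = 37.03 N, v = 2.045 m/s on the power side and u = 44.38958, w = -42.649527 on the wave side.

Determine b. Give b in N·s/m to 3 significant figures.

u + w = 1.740053;  u + w = √(2b)·v, so √(2b) = 1.740053/2.045 = 0.850882.
b = (√(2b))²/2 = 0.724000/2 = 0.362000.
(Check via u − w = 2F/√(2b): u − w = 87.039107, 2F/√(2b) = 87.039130.)

b = 0.362 N·s/m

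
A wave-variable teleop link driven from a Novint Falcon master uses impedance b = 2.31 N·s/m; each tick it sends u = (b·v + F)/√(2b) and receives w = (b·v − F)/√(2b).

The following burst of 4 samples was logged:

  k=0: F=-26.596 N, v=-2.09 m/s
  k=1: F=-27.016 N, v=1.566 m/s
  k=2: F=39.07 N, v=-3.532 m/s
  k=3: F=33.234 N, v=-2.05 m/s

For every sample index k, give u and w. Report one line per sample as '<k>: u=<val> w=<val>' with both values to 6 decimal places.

0: u=-14.619721 w=10.127437
1: u=-10.885986 w=14.251975
2: u=14.381136 w=-21.972882
3: u=13.258702 w=-17.665010

k=0: b·v=2.31×(-2.09)=-4.827900; √(2b)=2.149419; u=(-4.827900+(-26.596))/2.149419=-14.619721, w=(-4.827900−(-26.596))/2.149419=10.127437
k=1: b·v=2.31×1.566=3.617460; √(2b)=2.149419; u=(3.617460+(-27.016))/2.149419=-10.885986, w=(3.617460−(-27.016))/2.149419=14.251975
k=2: b·v=2.31×(-3.532)=-8.158920; √(2b)=2.149419; u=(-8.158920+39.07)/2.149419=14.381136, w=(-8.158920−39.07)/2.149419=-21.972882
k=3: b·v=2.31×(-2.05)=-4.735500; √(2b)=2.149419; u=(-4.735500+33.234)/2.149419=13.258702, w=(-4.735500−33.234)/2.149419=-17.665010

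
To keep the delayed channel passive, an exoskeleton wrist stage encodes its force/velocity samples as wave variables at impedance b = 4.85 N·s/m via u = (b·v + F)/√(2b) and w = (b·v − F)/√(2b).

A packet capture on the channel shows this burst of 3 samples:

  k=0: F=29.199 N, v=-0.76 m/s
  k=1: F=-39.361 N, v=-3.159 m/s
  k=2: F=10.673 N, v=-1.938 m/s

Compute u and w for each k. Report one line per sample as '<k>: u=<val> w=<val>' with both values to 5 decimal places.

k=0: b·v=4.85×(-0.76)=-3.68600; √(2b)=3.11448; u=(-3.68600+29.199)/3.11448=8.19173, w=(-3.68600−29.199)/3.11448=-10.55874
k=1: b·v=4.85×(-3.159)=-15.32115; √(2b)=3.11448; u=(-15.32115+(-39.361))/3.11448=-17.55738, w=(-15.32115−(-39.361))/3.11448=7.71873
k=2: b·v=4.85×(-1.938)=-9.39930; √(2b)=3.11448; u=(-9.39930+10.673)/3.11448=0.40896, w=(-9.39930−10.673)/3.11448=-6.44483

0: u=8.19173 w=-10.55874
1: u=-17.55738 w=7.71873
2: u=0.40896 w=-6.44483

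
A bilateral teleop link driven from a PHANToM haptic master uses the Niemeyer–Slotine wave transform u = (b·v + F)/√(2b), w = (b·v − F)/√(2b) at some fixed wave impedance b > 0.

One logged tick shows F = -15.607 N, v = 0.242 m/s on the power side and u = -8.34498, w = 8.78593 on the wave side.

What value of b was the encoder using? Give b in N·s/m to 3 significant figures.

u + w = 0.44095;  u + w = √(2b)·v, so √(2b) = 0.44095/0.242 = 1.82211.
b = (√(2b))²/2 = 3.32008/2 = 1.66004.
(Check via u − w = 2F/√(2b): u − w = -17.13091, 2F/√(2b) = -17.13071.)

b = 1.66 N·s/m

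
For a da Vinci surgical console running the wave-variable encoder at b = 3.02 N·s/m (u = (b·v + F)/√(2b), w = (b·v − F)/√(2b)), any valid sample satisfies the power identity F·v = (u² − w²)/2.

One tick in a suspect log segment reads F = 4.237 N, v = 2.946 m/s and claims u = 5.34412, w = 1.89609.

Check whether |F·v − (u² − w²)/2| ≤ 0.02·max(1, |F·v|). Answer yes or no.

yes

F·v = 4.237×2.946 = 12.4822 W.
(u² − w²)/2 = (28.5596 − 3.5952)/2 = 12.4822 W.
|Δ| = 0.0000;  2% of max(1, |F·v|) = 0.2496.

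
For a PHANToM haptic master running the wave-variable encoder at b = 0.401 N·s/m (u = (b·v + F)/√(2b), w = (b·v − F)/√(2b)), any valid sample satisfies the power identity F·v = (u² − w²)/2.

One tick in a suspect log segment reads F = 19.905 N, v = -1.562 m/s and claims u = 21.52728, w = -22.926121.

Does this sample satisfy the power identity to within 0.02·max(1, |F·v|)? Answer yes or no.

yes

F·v = 19.905×(-1.562) = -31.091610 W.
(u² − w²)/2 = (463.423784 − 525.607024)/2 = -31.091620 W.
|Δ| = 0.000010;  2% of max(1, |F·v|) = 0.621832.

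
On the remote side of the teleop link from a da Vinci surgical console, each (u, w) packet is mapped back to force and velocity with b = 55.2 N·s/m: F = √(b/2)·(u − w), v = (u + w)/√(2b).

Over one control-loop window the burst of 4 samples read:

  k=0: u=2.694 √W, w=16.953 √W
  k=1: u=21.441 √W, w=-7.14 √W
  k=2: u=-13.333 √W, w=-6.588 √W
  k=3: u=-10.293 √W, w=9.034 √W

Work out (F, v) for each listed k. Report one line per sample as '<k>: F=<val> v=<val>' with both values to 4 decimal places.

k=0: u−w=-14.2590, u+w=19.6470; √(b/2)=5.2536, √(2b)=10.5071; F=5.2536×(-14.259)=-74.9107, v=19.6470/10.5071=1.8699
k=1: u−w=28.5810, u+w=14.3010; √(b/2)=5.2536, √(2b)=10.5071; F=5.2536×28.581=150.1523, v=14.3010/10.5071=1.3611
k=2: u−w=-6.7450, u+w=-19.9210; √(b/2)=5.2536, √(2b)=10.5071; F=5.2536×(-6.745)=-35.4353, v=-19.9210/10.5071=-1.8959
k=3: u−w=-19.3270, u+w=-1.2590; √(b/2)=5.2536, √(2b)=10.5071; F=5.2536×(-19.327)=-101.5358, v=-1.2590/10.5071=-0.1198

0: F=-74.9107 v=1.8699
1: F=150.1523 v=1.3611
2: F=-35.4353 v=-1.8959
3: F=-101.5358 v=-0.1198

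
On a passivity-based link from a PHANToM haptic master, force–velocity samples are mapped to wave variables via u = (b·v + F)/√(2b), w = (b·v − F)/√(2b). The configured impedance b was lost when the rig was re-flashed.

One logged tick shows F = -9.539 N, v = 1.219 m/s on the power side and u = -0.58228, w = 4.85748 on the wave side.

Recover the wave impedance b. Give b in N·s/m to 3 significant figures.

b = 6.15 N·s/m

u + w = 4.2752;  u + w = √(2b)·v, so √(2b) = 4.2752/1.219 = 3.5071.
b = (√(2b))²/2 = 12.3000/2 = 6.1500.
(Check via u − w = 2F/√(2b): u − w = -5.4398, 2F/√(2b) = -5.4398.)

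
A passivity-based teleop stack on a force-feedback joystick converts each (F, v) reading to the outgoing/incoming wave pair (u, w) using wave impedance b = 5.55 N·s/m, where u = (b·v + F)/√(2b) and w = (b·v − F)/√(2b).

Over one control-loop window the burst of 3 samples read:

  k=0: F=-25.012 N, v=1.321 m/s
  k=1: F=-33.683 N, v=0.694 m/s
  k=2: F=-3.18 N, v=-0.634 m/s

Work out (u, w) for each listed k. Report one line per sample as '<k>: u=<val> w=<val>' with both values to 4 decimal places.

0: u=-5.3068 w=9.7079
1: u=-8.9539 w=11.2660
2: u=-2.0106 w=-0.1017

k=0: b·v=5.55×1.321=7.3315; √(2b)=3.3317; u=(7.3315+(-25.012))/3.3317=-5.3068, w=(7.3315−(-25.012))/3.3317=9.7079
k=1: b·v=5.55×0.694=3.8517; √(2b)=3.3317; u=(3.8517+(-33.683))/3.3317=-8.9539, w=(3.8517−(-33.683))/3.3317=11.2660
k=2: b·v=5.55×(-0.634)=-3.5187; √(2b)=3.3317; u=(-3.5187+(-3.18))/3.3317=-2.0106, w=(-3.5187−(-3.18))/3.3317=-0.1017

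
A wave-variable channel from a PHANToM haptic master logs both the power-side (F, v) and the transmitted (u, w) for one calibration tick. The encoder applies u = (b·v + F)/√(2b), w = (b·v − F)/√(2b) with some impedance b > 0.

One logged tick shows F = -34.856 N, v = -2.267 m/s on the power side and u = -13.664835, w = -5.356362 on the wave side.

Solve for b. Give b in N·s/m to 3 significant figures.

u + w = -19.021197;  u + w = √(2b)·v, so √(2b) = -19.021197/(-2.267) = 8.390471.
b = (√(2b))²/2 = 70.399998/2 = 35.199999.
(Check via u − w = 2F/√(2b): u − w = -8.308473, 2F/√(2b) = -8.308473.)

b = 35.2 N·s/m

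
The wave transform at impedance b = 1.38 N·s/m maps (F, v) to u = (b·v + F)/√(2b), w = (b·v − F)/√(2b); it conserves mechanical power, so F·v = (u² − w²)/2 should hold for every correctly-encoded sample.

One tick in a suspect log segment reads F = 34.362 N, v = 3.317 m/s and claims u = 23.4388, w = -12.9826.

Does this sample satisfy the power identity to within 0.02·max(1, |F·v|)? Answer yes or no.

F·v = 34.362×3.317 = 113.9788 W.
(u² − w²)/2 = (549.3773 − 168.5479)/2 = 190.4147 W.
|Δ| = 76.4360;  2% of max(1, |F·v|) = 2.2796.

no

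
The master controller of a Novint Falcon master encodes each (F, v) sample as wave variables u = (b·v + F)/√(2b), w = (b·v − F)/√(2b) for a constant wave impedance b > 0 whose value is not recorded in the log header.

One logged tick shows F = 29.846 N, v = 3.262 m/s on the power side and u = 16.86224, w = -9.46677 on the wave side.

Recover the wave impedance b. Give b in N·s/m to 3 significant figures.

b = 2.57 N·s/m

u + w = 7.3955;  u + w = √(2b)·v, so √(2b) = 7.3955/3.262 = 2.2672.
b = (√(2b))²/2 = 5.1400/2 = 2.5700.
(Check via u − w = 2F/√(2b): u − w = 26.3290, 2F/√(2b) = 26.3290.)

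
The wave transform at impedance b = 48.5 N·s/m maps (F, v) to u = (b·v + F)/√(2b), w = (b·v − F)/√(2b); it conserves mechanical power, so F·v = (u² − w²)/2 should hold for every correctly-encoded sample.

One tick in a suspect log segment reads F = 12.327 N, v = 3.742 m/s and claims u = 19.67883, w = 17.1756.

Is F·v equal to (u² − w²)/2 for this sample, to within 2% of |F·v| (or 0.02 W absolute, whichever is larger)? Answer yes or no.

yes

F·v = 12.327×3.742 = 46.12763 W.
(u² − w²)/2 = (387.25635 − 295.00124)/2 = 46.12756 W.
|Δ| = 0.00008;  2% of max(1, |F·v|) = 0.92255.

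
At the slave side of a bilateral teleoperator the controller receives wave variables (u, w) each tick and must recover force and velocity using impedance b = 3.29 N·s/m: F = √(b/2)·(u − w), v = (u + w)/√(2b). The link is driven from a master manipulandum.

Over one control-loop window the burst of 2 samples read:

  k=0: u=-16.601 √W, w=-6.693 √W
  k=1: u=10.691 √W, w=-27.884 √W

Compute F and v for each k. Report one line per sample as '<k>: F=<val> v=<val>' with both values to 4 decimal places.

k=0: u−w=-9.9080, u+w=-23.2940; √(b/2)=1.2826, √(2b)=2.5652; F=1.2826×(-9.908)=-12.7078, v=-23.2940/2.5652=-9.0809
k=1: u−w=38.5750, u+w=-17.1930; √(b/2)=1.2826, √(2b)=2.5652; F=1.2826×38.575=49.4754, v=-17.1930/2.5652=-6.7025

0: F=-12.7078 v=-9.0809
1: F=49.4754 v=-6.7025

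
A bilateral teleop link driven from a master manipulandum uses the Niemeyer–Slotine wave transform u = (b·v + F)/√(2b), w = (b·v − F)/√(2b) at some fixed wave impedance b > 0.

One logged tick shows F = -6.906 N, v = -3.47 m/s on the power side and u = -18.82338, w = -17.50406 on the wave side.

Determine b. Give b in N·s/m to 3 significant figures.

u + w = -36.32744;  u + w = √(2b)·v, so √(2b) = -36.32744/(-3.47) = 10.46900.
b = (√(2b))²/2 = 109.60002/2 = 54.80001.
(Check via u − w = 2F/√(2b): u − w = -1.31932, 2F/√(2b) = -1.31932.)

b = 54.8 N·s/m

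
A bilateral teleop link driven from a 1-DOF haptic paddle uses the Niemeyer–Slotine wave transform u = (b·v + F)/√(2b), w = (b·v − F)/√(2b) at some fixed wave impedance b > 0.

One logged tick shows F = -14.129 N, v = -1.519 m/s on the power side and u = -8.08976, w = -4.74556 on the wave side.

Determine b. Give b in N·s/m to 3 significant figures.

b = 35.7 N·s/m

u + w = -12.8353;  u + w = √(2b)·v, so √(2b) = -12.8353/(-1.519) = 8.4498.
b = (√(2b))²/2 = 71.3999/2 = 35.7000.
(Check via u − w = 2F/√(2b): u − w = -3.3442, 2F/√(2b) = -3.3442.)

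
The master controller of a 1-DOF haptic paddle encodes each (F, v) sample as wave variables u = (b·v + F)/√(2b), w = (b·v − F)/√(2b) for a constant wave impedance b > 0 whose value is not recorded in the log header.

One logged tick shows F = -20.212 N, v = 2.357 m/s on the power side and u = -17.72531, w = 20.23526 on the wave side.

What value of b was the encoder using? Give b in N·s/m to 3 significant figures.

b = 0.567 N·s/m

u + w = 2.5099;  u + w = √(2b)·v, so √(2b) = 2.5099/2.357 = 1.0649.
b = (√(2b))²/2 = 1.1340/2 = 0.5670.
(Check via u − w = 2F/√(2b): u − w = -37.9606, 2F/√(2b) = -37.9607.)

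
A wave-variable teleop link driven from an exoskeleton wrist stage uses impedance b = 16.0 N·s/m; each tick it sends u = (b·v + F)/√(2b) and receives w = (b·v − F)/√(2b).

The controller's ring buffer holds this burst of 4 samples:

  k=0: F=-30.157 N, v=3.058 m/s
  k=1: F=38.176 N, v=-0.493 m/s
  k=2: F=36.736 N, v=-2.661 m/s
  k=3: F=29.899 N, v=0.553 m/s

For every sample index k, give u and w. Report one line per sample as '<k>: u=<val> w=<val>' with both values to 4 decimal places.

k=0: b·v=16.0×3.058=48.9280; √(2b)=5.6569; u=(48.9280+(-30.157))/5.6569=3.3183, w=(48.9280−(-30.157))/5.6569=13.9804
k=1: b·v=16.0×(-0.493)=-7.8880; √(2b)=5.6569; u=(-7.8880+38.176)/5.6569=5.3542, w=(-7.8880−38.176)/5.6569=-8.1430
k=2: b·v=16.0×(-2.661)=-42.5760; √(2b)=5.6569; u=(-42.5760+36.736)/5.6569=-1.0324, w=(-42.5760−36.736)/5.6569=-14.0205
k=3: b·v=16.0×0.553=8.8480; √(2b)=5.6569; u=(8.8480+29.899)/5.6569=6.8496, w=(8.8480−29.899)/5.6569=-3.7213

0: u=3.3183 w=13.9804
1: u=5.3542 w=-8.1430
2: u=-1.0324 w=-14.0205
3: u=6.8496 w=-3.7213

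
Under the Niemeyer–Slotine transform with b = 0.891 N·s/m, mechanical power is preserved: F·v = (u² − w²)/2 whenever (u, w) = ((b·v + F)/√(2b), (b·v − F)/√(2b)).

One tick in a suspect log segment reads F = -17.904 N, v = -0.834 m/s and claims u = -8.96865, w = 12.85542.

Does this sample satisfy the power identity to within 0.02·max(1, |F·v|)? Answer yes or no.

F·v = (-17.904)×(-0.834) = 14.9319 W.
(u² − w²)/2 = (80.4367 − 165.2618)/2 = -42.4126 W.
|Δ| = 57.3445;  2% of max(1, |F·v|) = 0.2986.

no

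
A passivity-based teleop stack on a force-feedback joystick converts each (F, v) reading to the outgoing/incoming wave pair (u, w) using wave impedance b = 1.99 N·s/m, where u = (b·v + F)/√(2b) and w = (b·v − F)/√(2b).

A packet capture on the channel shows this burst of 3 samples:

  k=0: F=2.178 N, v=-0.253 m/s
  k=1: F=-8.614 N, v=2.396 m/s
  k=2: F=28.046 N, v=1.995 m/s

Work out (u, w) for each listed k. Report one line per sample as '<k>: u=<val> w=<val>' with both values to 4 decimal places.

0: u=0.8394 w=-1.3441
1: u=-1.9278 w=6.7078
2: u=16.0482 w=-12.0682

k=0: b·v=1.99×(-0.253)=-0.5035; √(2b)=1.9950; u=(-0.5035+2.178)/1.9950=0.8394, w=(-0.5035−2.178)/1.9950=-1.3441
k=1: b·v=1.99×2.396=4.7680; √(2b)=1.9950; u=(4.7680+(-8.614))/1.9950=-1.9278, w=(4.7680−(-8.614))/1.9950=6.7078
k=2: b·v=1.99×1.995=3.9701; √(2b)=1.9950; u=(3.9701+28.046)/1.9950=16.0482, w=(3.9701−28.046)/1.9950=-12.0682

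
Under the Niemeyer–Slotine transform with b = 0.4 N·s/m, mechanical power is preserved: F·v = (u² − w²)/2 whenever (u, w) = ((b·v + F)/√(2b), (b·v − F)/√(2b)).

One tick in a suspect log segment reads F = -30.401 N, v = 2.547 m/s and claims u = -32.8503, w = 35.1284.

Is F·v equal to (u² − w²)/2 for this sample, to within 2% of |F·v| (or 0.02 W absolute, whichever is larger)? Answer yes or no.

F·v = (-30.401)×2.547 = -77.43135 W.
(u² − w²)/2 = (1079.14221 − 1234.00449)/2 = -77.43114 W.
|Δ| = 0.00021;  2% of max(1, |F·v|) = 1.54863.

yes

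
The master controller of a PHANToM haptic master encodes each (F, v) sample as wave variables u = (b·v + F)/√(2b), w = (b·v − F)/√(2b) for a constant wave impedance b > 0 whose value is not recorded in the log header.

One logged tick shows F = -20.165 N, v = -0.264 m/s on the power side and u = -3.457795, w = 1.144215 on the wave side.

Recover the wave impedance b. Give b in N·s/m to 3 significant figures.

b = 38.4 N·s/m

u + w = -2.313580;  u + w = √(2b)·v, so √(2b) = -2.313580/(-0.264) = 8.763561.
b = (√(2b))²/2 = 76.799994/2 = 38.399997.
(Check via u − w = 2F/√(2b): u − w = -4.602010, 2F/√(2b) = -4.602011.)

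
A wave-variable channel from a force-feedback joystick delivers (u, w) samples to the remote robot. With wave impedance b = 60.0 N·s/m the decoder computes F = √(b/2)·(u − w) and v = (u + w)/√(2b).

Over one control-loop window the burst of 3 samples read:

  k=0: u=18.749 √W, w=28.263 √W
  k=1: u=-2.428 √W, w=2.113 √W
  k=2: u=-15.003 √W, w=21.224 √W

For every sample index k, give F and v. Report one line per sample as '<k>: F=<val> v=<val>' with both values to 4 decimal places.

k=0: u−w=-9.5140, u+w=47.0120; √(b/2)=5.4772, √(2b)=10.9545; F=5.4772×(-9.514)=-52.1103, v=47.0120/10.9545=4.2916
k=1: u−w=-4.5410, u+w=-0.3150; √(b/2)=5.4772, √(2b)=10.9545; F=5.4772×(-4.541)=-24.8721, v=-0.3150/10.9545=-0.0288
k=2: u−w=-36.2270, u+w=6.2210; √(b/2)=5.4772, √(2b)=10.9545; F=5.4772×(-36.227)=-198.4235, v=6.2210/10.9545=0.5679

0: F=-52.1103 v=4.2916
1: F=-24.8721 v=-0.0288
2: F=-198.4235 v=0.5679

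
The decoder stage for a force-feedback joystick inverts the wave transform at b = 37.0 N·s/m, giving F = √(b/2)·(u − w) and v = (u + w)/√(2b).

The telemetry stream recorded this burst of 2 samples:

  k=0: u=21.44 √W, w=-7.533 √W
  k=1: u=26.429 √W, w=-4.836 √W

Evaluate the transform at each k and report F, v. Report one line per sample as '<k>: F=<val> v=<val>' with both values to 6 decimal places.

0: F=124.617585 v=1.616656
1: F=134.475850 v=2.510135

k=0: u−w=28.973000, u+w=13.907000; √(b/2)=4.301163, √(2b)=8.602325; F=4.301163×28.973=124.617585, v=13.907000/8.602325=1.616656
k=1: u−w=31.265000, u+w=21.593000; √(b/2)=4.301163, √(2b)=8.602325; F=4.301163×31.265=134.475850, v=21.593000/8.602325=2.510135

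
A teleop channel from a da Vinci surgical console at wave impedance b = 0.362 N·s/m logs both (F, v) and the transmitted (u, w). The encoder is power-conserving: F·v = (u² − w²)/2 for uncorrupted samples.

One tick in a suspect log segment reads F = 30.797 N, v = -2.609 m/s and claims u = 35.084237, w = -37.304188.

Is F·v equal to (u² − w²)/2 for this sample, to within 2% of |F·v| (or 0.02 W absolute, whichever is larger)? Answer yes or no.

F·v = 30.797×(-2.609) = -80.349373 W.
(u² − w²)/2 = (1230.903686 − 1391.602442)/2 = -80.349378 W.
|Δ| = 0.000005;  2% of max(1, |F·v|) = 1.606987.

yes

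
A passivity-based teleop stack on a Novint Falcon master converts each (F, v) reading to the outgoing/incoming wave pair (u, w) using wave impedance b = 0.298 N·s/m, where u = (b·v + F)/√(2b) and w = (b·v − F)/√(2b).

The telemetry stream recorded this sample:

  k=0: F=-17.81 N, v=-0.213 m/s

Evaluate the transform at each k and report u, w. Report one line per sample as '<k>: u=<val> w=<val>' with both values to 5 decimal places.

k=0: b·v=0.298×(-0.213)=-0.06347; √(2b)=0.77201; u=(-0.06347+(-17.81))/0.77201=-23.15186, w=(-0.06347−(-17.81))/0.77201=22.98742

0: u=-23.15186 w=22.98742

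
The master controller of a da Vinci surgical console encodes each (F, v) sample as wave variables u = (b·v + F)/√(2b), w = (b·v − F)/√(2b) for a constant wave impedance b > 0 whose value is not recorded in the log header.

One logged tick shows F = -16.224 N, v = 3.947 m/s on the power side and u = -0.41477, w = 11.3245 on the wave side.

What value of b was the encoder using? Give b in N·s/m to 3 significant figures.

b = 3.82 N·s/m

u + w = 10.9097;  u + w = √(2b)·v, so √(2b) = 10.9097/3.947 = 2.7641.
b = (√(2b))²/2 = 7.6400/2 = 3.8200.
(Check via u − w = 2F/√(2b): u − w = -11.7393, 2F/√(2b) = -11.7393.)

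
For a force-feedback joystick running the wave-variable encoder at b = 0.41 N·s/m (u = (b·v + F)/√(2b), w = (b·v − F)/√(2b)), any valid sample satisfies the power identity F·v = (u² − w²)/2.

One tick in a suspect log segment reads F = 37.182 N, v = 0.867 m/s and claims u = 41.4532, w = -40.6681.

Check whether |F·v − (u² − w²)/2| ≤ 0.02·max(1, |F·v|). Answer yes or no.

yes

F·v = 37.182×0.867 = 32.2368 W.
(u² − w²)/2 = (1718.3678 − 1653.8944)/2 = 32.2367 W.
|Δ| = 0.0001;  2% of max(1, |F·v|) = 0.6447.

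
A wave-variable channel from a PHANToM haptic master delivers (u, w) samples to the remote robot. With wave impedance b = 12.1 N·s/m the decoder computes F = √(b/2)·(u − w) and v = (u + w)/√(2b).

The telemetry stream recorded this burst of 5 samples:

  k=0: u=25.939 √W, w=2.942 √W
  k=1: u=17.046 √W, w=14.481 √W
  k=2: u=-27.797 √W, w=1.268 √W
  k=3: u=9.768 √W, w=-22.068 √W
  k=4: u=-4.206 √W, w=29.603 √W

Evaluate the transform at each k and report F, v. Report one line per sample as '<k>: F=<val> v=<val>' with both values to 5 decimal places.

0: F=56.56514 v=5.87090
1: F=6.30907 v=6.40877
2: F=-71.49045 v=-5.39279
3: F=78.30621 v=-2.50033
4: F=-83.15914 v=5.16267

k=0: u−w=22.99700, u+w=28.88100; √(b/2)=2.45967, √(2b)=4.91935; F=2.45967×22.997=56.56514, v=28.88100/4.91935=5.87090
k=1: u−w=2.56500, u+w=31.52700; √(b/2)=2.45967, √(2b)=4.91935; F=2.45967×2.565=6.30907, v=31.52700/4.91935=6.40877
k=2: u−w=-29.06500, u+w=-26.52900; √(b/2)=2.45967, √(2b)=4.91935; F=2.45967×(-29.065)=-71.49045, v=-26.52900/4.91935=-5.39279
k=3: u−w=31.83600, u+w=-12.30000; √(b/2)=2.45967, √(2b)=4.91935; F=2.45967×31.836=78.30621, v=-12.30000/4.91935=-2.50033
k=4: u−w=-33.80900, u+w=25.39700; √(b/2)=2.45967, √(2b)=4.91935; F=2.45967×(-33.809)=-83.15914, v=25.39700/4.91935=5.16267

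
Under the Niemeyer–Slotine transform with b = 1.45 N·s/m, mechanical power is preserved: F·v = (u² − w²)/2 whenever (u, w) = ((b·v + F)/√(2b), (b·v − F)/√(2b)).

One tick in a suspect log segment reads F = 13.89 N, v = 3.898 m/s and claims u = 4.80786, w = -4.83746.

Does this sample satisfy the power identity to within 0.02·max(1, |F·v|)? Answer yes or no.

no

F·v = 13.89×3.898 = 54.1432 W.
(u² − w²)/2 = (23.1155 − 23.4010)/2 = -0.1428 W.
|Δ| = 54.2860;  2% of max(1, |F·v|) = 1.0829.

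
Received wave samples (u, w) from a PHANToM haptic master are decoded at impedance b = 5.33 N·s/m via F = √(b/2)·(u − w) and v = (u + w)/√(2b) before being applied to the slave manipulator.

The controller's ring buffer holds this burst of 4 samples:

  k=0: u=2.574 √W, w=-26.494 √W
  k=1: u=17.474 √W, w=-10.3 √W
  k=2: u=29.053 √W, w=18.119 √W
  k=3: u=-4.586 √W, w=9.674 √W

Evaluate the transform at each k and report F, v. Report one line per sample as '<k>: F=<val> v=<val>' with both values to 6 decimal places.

k=0: u−w=29.068000, u+w=-23.920000; √(b/2)=1.632483, √(2b)=3.264966; F=1.632483×29.068=47.453009, v=-23.920000/3.264966=-7.326264
k=1: u−w=27.774000, u+w=7.174000; √(b/2)=1.632483, √(2b)=3.264966; F=1.632483×27.774=45.340577, v=7.174000/3.264966=2.197267
k=2: u−w=10.934000, u+w=47.172000; √(b/2)=1.632483, √(2b)=3.264966; F=1.632483×10.934=17.849567, v=47.172000/3.264966=14.447932
k=3: u−w=-14.260000, u+w=5.088000; √(b/2)=1.632483, √(2b)=3.264966; F=1.632483×(-14.26)=-23.279204, v=5.088000/3.264966=1.558363

0: F=47.453009 v=-7.326264
1: F=45.340577 v=2.197267
2: F=17.849567 v=14.447932
3: F=-23.279204 v=1.558363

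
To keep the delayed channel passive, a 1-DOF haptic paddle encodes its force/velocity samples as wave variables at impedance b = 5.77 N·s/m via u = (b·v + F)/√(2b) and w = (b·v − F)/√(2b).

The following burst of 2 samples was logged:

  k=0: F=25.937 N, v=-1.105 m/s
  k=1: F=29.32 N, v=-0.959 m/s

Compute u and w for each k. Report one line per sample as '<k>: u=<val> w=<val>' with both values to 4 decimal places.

0: u=5.7583 w=-9.5120
1: u=7.0021 w=-10.2599

k=0: b·v=5.77×(-1.105)=-6.3758; √(2b)=3.3971; u=(-6.3758+25.937)/3.3971=5.7583, w=(-6.3758−25.937)/3.3971=-9.5120
k=1: b·v=5.77×(-0.959)=-5.5334; √(2b)=3.3971; u=(-5.5334+29.32)/3.3971=7.0021, w=(-5.5334−29.32)/3.3971=-10.2599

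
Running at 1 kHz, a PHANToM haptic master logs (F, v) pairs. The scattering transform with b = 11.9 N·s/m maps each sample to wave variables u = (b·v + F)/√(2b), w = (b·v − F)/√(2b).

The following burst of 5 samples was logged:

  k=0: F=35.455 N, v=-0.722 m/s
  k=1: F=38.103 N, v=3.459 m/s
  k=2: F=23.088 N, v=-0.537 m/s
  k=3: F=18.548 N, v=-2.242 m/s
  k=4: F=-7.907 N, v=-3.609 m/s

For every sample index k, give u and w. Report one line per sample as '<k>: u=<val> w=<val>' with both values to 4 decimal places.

0: u=5.5064 w=-9.0287
1: u=16.2478 w=0.6271
2: u=3.4227 w=-6.0425
3: u=-1.6669 w=-9.2708
4: u=-10.4241 w=-7.1825

k=0: b·v=11.9×(-0.722)=-8.5918; √(2b)=4.8785; u=(-8.5918+35.455)/4.8785=5.5064, w=(-8.5918−35.455)/4.8785=-9.0287
k=1: b·v=11.9×3.459=41.1621; √(2b)=4.8785; u=(41.1621+38.103)/4.8785=16.2478, w=(41.1621−38.103)/4.8785=0.6271
k=2: b·v=11.9×(-0.537)=-6.3903; √(2b)=4.8785; u=(-6.3903+23.088)/4.8785=3.4227, w=(-6.3903−23.088)/4.8785=-6.0425
k=3: b·v=11.9×(-2.242)=-26.6798; √(2b)=4.8785; u=(-26.6798+18.548)/4.8785=-1.6669, w=(-26.6798−18.548)/4.8785=-9.2708
k=4: b·v=11.9×(-3.609)=-42.9471; √(2b)=4.8785; u=(-42.9471+(-7.907))/4.8785=-10.4241, w=(-42.9471−(-7.907))/4.8785=-7.1825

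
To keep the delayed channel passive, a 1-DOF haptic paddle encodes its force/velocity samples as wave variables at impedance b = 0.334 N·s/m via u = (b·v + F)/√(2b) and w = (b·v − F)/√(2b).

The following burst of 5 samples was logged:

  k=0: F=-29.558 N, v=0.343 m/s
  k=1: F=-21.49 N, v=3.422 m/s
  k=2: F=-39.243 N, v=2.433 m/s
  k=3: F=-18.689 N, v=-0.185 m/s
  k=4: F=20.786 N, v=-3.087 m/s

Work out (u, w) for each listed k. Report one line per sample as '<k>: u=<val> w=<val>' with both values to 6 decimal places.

k=0: b·v=0.334×0.343=0.114562; √(2b)=0.817313; u=(0.114562+(-29.558))/0.817313=-36.024693, w=(0.114562−(-29.558))/0.817313=36.305031
k=1: b·v=0.334×3.422=1.142948; √(2b)=0.817313; u=(1.142948+(-21.49))/0.817313=-24.895065, w=(1.142948−(-21.49))/0.817313=27.691909
k=2: b·v=0.334×2.433=0.812622; √(2b)=0.817313; u=(0.812622+(-39.243))/0.817313=-47.020411, w=(0.812622−(-39.243))/0.817313=49.008933
k=3: b·v=0.334×(-0.185)=-0.061790; √(2b)=0.817313; u=(-0.061790+(-18.689))/0.817313=-22.942003, w=(-0.061790−(-18.689))/0.817313=22.790800
k=4: b·v=0.334×(-3.087)=-1.031058; √(2b)=0.817313; u=(-1.031058+20.786)/0.817313=24.170605, w=(-1.031058−20.786)/0.817313=-26.693650

0: u=-36.024693 w=36.305031
1: u=-24.895065 w=27.691909
2: u=-47.020411 w=49.008933
3: u=-22.942003 w=22.790800
4: u=24.170605 w=-26.693650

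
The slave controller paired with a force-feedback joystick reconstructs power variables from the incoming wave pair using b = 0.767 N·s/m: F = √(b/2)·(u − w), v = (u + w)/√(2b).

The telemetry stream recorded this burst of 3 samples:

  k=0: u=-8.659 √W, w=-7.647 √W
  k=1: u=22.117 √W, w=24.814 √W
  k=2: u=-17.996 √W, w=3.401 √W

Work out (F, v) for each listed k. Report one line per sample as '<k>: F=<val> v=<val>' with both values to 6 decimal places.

k=0: u−w=-1.012000, u+w=-16.306000; √(b/2)=0.619274, √(2b)=1.238548; F=0.619274×(-1.012)=-0.626705, v=-16.306000/1.238548=-13.165421
k=1: u−w=-2.697000, u+w=46.931000; √(b/2)=0.619274, √(2b)=1.238548; F=0.619274×(-2.697)=-1.670181, v=46.931000/1.238548=37.891965
k=2: u−w=-21.397000, u+w=-14.595000; √(b/2)=0.619274, √(2b)=1.238548; F=0.619274×(-21.397)=-13.250601, v=-14.595000/1.238548=-11.783964

0: F=-0.626705 v=-13.165421
1: F=-1.670181 v=37.891965
2: F=-13.250601 v=-11.783964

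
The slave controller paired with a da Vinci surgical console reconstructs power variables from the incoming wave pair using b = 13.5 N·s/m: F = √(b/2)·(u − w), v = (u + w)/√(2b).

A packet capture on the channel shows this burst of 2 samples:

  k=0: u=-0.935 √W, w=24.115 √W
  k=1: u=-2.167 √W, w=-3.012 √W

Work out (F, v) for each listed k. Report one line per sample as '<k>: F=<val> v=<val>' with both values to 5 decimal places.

0: F=-65.08181 v=4.46099
1: F=2.19537 v=-0.99670

k=0: u−w=-25.05000, u+w=23.18000; √(b/2)=2.59808, √(2b)=5.19615; F=2.59808×(-25.05)=-65.08181, v=23.18000/5.19615=4.46099
k=1: u−w=0.84500, u+w=-5.17900; √(b/2)=2.59808, √(2b)=5.19615; F=2.59808×0.845=2.19537, v=-5.17900/5.19615=-0.99670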